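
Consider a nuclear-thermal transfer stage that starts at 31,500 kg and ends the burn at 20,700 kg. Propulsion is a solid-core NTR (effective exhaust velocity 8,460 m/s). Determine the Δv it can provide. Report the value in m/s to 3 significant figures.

Δv = v_e · ln(m₀/m_f) = 8460.0 × ln(1.522) = 8460.0 × 0.4199 ≈ 3552.0 m/s.

Δv ≈ 3550 m/s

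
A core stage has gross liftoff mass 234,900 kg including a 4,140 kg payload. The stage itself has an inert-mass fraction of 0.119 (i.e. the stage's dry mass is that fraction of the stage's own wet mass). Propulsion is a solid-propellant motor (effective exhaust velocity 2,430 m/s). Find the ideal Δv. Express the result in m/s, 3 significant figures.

Stage wet mass = m₀ − payload = 234,900 − 4,140 = 230,760 kg.
Stage dry mass = ε × stage wet mass = 0.119 × 230,760 = 27,460.4 kg.
Burnout mass m_f = stage dry + payload = 27,460.4 + 4,140 = 31,600.4 kg.
Δv = v_e · ln(234,900/31,600.4) = 2430.0 × ln(7.433) = 2430.0 × 2.0060 ≈ 4875 m/s.

Δv ≈ 4870 m/s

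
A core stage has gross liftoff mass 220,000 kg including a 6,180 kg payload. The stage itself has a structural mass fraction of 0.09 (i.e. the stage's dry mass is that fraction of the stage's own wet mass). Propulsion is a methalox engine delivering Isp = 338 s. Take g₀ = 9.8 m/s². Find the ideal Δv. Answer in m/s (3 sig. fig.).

Δv ≈ 7150 m/s

Stage wet mass = m₀ − payload = 220,000 − 6,180 = 213,820 kg.
Stage dry mass = ε × stage wet mass = 0.09 × 213,820 = 19,243.8 kg.
Burnout mass m_f = stage dry + payload = 19,243.8 + 6,180 = 25,423.8 kg.
v_e = Isp · g₀ = 338 × 9.8 = 3312.4 m/s.
Using Δv = v_e ln(m₀/m_f): Δv = v_e · ln(220,000/25,423.8) = 3312.4 × ln(8.653) = 3312.4 × 2.1579 ≈ 7148 m/s.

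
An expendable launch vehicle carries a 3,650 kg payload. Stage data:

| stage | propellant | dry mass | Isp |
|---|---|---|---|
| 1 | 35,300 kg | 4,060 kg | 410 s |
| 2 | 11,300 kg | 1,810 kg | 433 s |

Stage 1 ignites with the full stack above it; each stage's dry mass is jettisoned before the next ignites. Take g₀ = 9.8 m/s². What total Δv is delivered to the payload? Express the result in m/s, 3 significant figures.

Ignition mass of stage 1 = 35,300+4,060 + 11,300+1,810 + 3,650 = 56,120 kg.
Stage 1: m₀ = 56,120 kg, m_f = 56,120 − 35,300 = 20,820 kg; Δv = 410×9.8×ln(2.695) = 4018.0×0.9916 ≈ 3984 m/s.
Stage 2: m₀ = 16,760 kg, m_f = 16,760 − 11,300 = 5,460 kg; Δv = 433×9.8×ln(3.07) = 4243.4×1.1215 ≈ 4759 m/s.
Total Δv = 3984 + 4759 = 8743 m/s.

Δv ≈ 8740 m/s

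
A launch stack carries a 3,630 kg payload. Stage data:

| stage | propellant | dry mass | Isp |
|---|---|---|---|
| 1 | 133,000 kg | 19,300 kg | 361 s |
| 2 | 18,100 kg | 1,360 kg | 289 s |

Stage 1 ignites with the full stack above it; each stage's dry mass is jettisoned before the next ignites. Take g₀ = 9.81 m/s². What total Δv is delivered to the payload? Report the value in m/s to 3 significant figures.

Δv ≈ 9370 m/s

Ignition mass of stage 1 = 133,000+19,300 + 18,100+1,360 + 3,630 = 175,390 kg.
Stage 1: m₀ = 175,390 kg, m_f = 175,390 − 133,000 = 42,390 kg; Δv = 361×9.81×ln(4.138) = 3541.4×1.4201 ≈ 5029 m/s.
Stage 2: m₀ = 23,090 kg, m_f = 23,090 − 18,100 = 4,990 kg; Δv = 289×9.81×ln(4.627) = 2835.1×1.5320 ≈ 4343 m/s.
Total Δv = 5029 + 4343 = 9372 m/s.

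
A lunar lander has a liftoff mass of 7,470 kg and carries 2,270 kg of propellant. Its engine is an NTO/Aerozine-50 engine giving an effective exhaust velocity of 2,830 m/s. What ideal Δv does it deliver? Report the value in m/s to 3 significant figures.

m_f = m₀ − m_prop = 7,470 − 2,270 = 5,200 kg.
Rocket equation: Δv = v_e · ln(m₀/m_f) = 2830.0 × ln(1.437) = 2830.0 × 0.3622 ≈ 1025.1 m/s.

Δv ≈ 1030 m/s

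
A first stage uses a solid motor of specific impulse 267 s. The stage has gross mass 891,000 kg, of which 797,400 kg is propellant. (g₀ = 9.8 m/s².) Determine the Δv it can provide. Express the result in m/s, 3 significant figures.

Δv ≈ 5900 m/s

v_e = Isp · g₀ = 267 × 9.8 = 2616.6 m/s.
m_f = m₀ − m_prop = 891,000 − 797,400 = 93,600 kg.
From the ideal rocket equation, Δv = v_e · ln(m₀/m_f) = 2616.6 × ln(9.519) = 2616.6 × 2.2533 ≈ 5896.0 m/s.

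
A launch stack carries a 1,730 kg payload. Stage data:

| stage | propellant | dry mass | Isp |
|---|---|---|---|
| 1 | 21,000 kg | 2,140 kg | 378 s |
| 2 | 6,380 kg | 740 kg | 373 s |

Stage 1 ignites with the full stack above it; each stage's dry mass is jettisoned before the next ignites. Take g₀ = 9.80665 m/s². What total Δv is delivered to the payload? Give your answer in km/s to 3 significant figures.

Ignition mass of stage 1 = 21,000+2,140 + 6,380+740 + 1,730 = 31,990 kg.
Stage 1: m₀ = 31,990 kg, m_f = 31,990 − 21,000 = 10,990 kg; Δv = 378×9.80665×ln(2.911) = 3706.9×1.0684 ≈ 3961 m/s.
Stage 2: m₀ = 8,850 kg, m_f = 8,850 − 6,380 = 2,470 kg; Δv = 373×9.80665×ln(3.583) = 3657.9×1.2762 ≈ 4668 m/s.
Total Δv = 3961 + 4668 = 8629 m/s.

Δv ≈ 8.63 km/s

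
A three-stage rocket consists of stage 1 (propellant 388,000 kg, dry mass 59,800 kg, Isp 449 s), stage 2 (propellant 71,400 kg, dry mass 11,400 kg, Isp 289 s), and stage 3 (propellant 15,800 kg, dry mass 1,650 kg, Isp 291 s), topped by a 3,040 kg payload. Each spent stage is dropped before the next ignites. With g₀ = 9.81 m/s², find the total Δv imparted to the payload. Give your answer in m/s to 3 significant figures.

Ignition mass of stage 1 = 388,000+59,800 + 71,400+11,400 + 15,800+1,650 + 3,040 = 551,090 kg.
Stage 1: m₀ = 551,090 kg, m_f = 551,090 − 388,000 = 163,090 kg; Δv = 449×9.81×ln(3.379) = 4404.7×1.2176 ≈ 5363 m/s.
Stage 2: m₀ = 103,290 kg, m_f = 103,290 − 71,400 = 31,890 kg; Δv = 289×9.81×ln(3.239) = 2835.1×1.1752 ≈ 3332 m/s.
Stage 3: m₀ = 20,490 kg, m_f = 20,490 − 15,800 = 4,690 kg; Δv = 291×9.81×ln(4.369) = 2854.7×1.4745 ≈ 4209 m/s.
Total Δv = 5363 + 3332 + 4209 = 12904 m/s.

Δv ≈ 12900 m/s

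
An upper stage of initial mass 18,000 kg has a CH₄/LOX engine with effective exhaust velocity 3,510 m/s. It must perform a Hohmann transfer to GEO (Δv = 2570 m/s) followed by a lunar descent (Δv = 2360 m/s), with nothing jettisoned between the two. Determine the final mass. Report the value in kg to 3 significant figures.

After the first burn: m = 18000 × exp(−2570/3510.0) = 18000 × 0.48085 = 8,655.3 kg.
After the second burn: m = 8,655.3 × exp(−2360/3510.0) = 8,655.3 × 0.51050 = 4,418.53 kg.

final mass ≈ 4420 kg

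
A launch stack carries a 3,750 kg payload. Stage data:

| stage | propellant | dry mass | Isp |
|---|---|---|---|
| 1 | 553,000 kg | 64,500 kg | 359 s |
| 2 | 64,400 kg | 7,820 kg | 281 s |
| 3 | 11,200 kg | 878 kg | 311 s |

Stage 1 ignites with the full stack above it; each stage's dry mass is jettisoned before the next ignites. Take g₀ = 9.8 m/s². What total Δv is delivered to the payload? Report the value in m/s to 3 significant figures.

Ignition mass of stage 1 = 553,000+64,500 + 64,400+7,820 + 11,200+878 + 3,750 = 705,548 kg.
Stage 1: m₀ = 705,548 kg, m_f = 705,548 − 553,000 = 152,548 kg; Δv = 359×9.8×ln(4.625) = 3518.2×1.5315 ≈ 5388 m/s.
Stage 2: m₀ = 88,048 kg, m_f = 88,048 − 64,400 = 23,648 kg; Δv = 281×9.8×ln(3.723) = 2753.8×1.3146 ≈ 3620 m/s.
Stage 3: m₀ = 15,828 kg, m_f = 15,828 − 11,200 = 4,628 kg; Δv = 311×9.8×ln(3.42) = 3047.8×1.2297 ≈ 3748 m/s.
Total Δv = 5388 + 3620 + 3748 = 12756 m/s.

Δv ≈ 12800 m/s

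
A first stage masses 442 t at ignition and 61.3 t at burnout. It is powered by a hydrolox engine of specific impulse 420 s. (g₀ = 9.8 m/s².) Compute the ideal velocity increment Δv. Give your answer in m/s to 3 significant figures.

v_e = Isp · g₀ = 420 × 9.8 = 4116.0 m/s.
Δv = v_e · ln(m₀/m_f) = 4116.0 × ln(7.21) = 4116.0 × 1.9755 ≈ 8131.3 m/s.

Δv ≈ 8130 m/s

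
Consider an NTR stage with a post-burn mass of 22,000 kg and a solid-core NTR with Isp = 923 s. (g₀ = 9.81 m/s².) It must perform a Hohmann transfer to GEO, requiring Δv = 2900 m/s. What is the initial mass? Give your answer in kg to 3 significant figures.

initial mass ≈ 30300 kg

v_e = Isp · g₀ = 923 × 9.81 = 9054.6 m/s.
m₀/m_f = exp(Δv / v_e) = exp(2900 / 9054.6) = exp(0.3203) = 1.3775.
m₀ = m_f × 1.3775 = 22,000 × 1.3775 = 30,305 kg.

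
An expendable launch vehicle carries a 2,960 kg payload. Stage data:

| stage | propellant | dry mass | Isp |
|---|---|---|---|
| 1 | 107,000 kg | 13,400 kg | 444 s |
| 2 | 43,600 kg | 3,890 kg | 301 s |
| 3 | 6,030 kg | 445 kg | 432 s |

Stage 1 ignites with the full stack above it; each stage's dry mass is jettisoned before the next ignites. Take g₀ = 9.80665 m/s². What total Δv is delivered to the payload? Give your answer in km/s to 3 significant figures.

Δv ≈ 12.6 km/s

Ignition mass of stage 1 = 107,000+13,400 + 43,600+3,890 + 6,030+445 + 2,960 = 177,325 kg.
Stage 1: m₀ = 177,325 kg, m_f = 177,325 − 107,000 = 70,325 kg; Δv = 444×9.80665×ln(2.522) = 4354.2×0.9249 ≈ 4027 m/s.
Stage 2: m₀ = 56,925 kg, m_f = 56,925 − 43,600 = 13,325 kg; Δv = 301×9.80665×ln(4.272) = 2951.8×1.4521 ≈ 4286 m/s.
Stage 3: m₀ = 9,435 kg, m_f = 9,435 − 6,030 = 3,405 kg; Δv = 432×9.80665×ln(2.771) = 4236.5×1.0192 ≈ 4318 m/s.
Total Δv = 4027 + 4286 + 4318 = 12631 m/s.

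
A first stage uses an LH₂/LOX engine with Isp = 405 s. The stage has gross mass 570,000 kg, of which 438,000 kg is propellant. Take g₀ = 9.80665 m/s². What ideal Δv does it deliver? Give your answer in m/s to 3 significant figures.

v_e = Isp · g₀ = 405 × 9.80665 = 3971.7 m/s.
m_f = m₀ − m_prop = 570,000 − 438,000 = 132,000 kg.
Rocket equation: Δv = v_e · ln(m₀/m_f) = 3971.7 × ln(4.318) = 3971.7 × 1.4628 ≈ 5809.9 m/s.

Δv ≈ 5810 m/s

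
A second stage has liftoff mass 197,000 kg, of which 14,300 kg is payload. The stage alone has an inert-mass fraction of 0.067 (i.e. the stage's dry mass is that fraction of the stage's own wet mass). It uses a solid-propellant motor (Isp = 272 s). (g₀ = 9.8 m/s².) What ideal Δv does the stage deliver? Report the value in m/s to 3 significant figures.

Stage wet mass = m₀ − payload = 197,000 − 14,300 = 182,700 kg.
Stage dry mass = ε × stage wet mass = 0.067 × 182,700 = 12,240.9 kg.
Burnout mass m_f = stage dry + payload = 12,240.9 + 14,300 = 26,540.9 kg.
v_e = Isp · g₀ = 272 × 9.8 = 2665.6 m/s.
By the Tsiolkovsky rocket equation, Δv = v_e · ln(197,000/26,540.9) = 2665.6 × ln(7.423) = 2665.6 × 2.0045 ≈ 5343 m/s.

Δv ≈ 5340 m/s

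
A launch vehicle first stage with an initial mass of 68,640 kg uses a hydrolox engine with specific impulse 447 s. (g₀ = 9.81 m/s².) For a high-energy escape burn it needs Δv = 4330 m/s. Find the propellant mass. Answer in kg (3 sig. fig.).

v_e = Isp · g₀ = 447 × 9.81 = 4385.1 m/s.
From the ideal rocket equation, m₀/m_f = exp(Δv / v_e) = exp(4330 / 4385.1) = exp(0.9874) = 2.6844.
m_f = 68,640 / 2.6844 = 25,570 kg, so propellant = m₀ − m_f = 68,640 − 25,570 = 43,070 kg.

propellant mass ≈ 43100 kg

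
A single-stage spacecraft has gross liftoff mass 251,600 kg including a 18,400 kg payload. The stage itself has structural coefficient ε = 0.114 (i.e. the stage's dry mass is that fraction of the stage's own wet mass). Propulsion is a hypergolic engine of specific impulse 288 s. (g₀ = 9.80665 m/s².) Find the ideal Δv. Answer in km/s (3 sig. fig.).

Δv ≈ 4.86 km/s

Stage wet mass = m₀ − payload = 251,600 − 18,400 = 233,200 kg.
Stage dry mass = ε × stage wet mass = 0.114 × 233,200 = 26,584.8 kg.
Burnout mass m_f = stage dry + payload = 26,584.8 + 18,400 = 44,984.8 kg.
v_e = Isp · g₀ = 288 × 9.80665 = 2824.3 m/s.
Δv = v_e · ln(251,600/44,984.8) = 2824.3 × ln(5.593) = 2824.3 × 1.7215 ≈ 4862 m/s.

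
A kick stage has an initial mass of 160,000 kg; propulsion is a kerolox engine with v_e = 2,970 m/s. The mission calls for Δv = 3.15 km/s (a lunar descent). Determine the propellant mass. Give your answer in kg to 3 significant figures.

Rocket equation: m₀/m_f = exp(Δv / v_e) = exp(3150 / 2970.0) = exp(1.0606) = 2.8881.
m_f = 160,000 / 2.8881 = 55,399.7 kg, so propellant = m₀ − m_f = 160,000 − 55,399.7 = 104,600.3 kg.

propellant mass ≈ 105000 kg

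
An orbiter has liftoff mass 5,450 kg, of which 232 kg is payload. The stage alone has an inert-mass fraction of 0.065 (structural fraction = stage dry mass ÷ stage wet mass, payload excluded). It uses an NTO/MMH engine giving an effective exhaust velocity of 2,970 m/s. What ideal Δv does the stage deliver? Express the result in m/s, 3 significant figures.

Δv ≈ 6700 m/s

Stage wet mass = m₀ − payload = 5,450 − 232 = 5,218 kg.
Stage dry mass = ε × stage wet mass = 0.065 × 5,218 = 339.17 kg.
Burnout mass m_f = stage dry + payload = 339.17 + 232 = 571.17 kg.
Rocket equation: Δv = v_e · ln(5,450/571.17) = 2970.0 × ln(9.542) = 2970.0 × 2.2557 ≈ 6699 m/s.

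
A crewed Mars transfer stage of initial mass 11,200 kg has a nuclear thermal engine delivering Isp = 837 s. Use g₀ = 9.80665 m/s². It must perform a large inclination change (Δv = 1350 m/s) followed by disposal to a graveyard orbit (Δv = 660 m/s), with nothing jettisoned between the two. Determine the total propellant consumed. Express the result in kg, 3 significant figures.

v_e = Isp · g₀ = 837 × 9.80665 = 8208.2 m/s.
After the first burn: m = 11200 × exp(−1350/8208.2) = 11200 × 0.84834 = 9,501.41 kg.
After the second burn: m = 9,501.41 × exp(−660/8208.2) = 9,501.41 × 0.92274 = 8,767.33 kg.
Total propellant = m₀ − m_final = 11200 − 8,767.33 = 2,432.67 kg.

total propellant consumed ≈ 2430 kg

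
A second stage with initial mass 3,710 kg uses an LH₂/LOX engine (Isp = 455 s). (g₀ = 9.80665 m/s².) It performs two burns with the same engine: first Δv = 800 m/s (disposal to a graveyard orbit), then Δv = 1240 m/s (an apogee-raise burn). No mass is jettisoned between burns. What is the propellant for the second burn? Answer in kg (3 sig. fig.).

propellant for the second burn ≈ 752 kg

v_e = Isp · g₀ = 455 × 9.80665 = 4462.0 m/s.
After the first burn: m = 3710 × exp(−800/4462.0) = 3710 × 0.83586 = 3,101.04 kg.
After the second burn: m = 3,101.04 × exp(−1240/4462.0) = 3,101.04 × 0.75737 = 2,348.63 kg.
Second-burn propellant = 3,101.04 − 2,348.63 = 752.41 kg.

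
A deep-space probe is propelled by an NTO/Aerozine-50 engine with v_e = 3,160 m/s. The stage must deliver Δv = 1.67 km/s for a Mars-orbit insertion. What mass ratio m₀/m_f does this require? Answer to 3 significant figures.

mass ratio ≈ 1.70

Using Δv = v_e ln(m₀/m_f): m₀/m_f = exp(Δv / v_e) = exp(1670 / 3160.0) = exp(0.5285) = 1.6964.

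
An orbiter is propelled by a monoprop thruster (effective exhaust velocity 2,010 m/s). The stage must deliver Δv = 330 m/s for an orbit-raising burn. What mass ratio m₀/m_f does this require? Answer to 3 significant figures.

mass ratio ≈ 1.18

By the Tsiolkovsky rocket equation, m₀/m_f = exp(Δv / v_e) = exp(330 / 2010.0) = exp(0.1642) = 1.1784.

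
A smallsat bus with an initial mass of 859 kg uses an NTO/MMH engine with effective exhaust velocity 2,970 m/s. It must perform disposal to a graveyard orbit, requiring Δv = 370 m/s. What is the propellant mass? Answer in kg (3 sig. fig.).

propellant mass ≈ 101 kg

m₀/m_f = exp(Δv / v_e) = exp(370 / 2970.0) = exp(0.1246) = 1.1327.
m_f = 859 / 1.1327 = 758.365 kg, so propellant = m₀ − m_f = 859 − 758.365 = 100.635 kg.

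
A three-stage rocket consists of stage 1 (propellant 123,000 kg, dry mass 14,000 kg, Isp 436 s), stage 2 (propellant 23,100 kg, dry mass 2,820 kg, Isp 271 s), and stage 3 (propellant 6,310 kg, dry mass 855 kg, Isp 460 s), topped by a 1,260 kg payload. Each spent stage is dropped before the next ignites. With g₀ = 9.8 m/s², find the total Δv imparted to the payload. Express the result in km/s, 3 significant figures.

Δv ≈ 14.6 km/s

Ignition mass of stage 1 = 123,000+14,000 + 23,100+2,820 + 6,310+855 + 1,260 = 171,345 kg.
Stage 1: m₀ = 171,345 kg, m_f = 171,345 − 123,000 = 48,345 kg; Δv = 436×9.8×ln(3.544) = 4272.8×1.2653 ≈ 5406 m/s.
Stage 2: m₀ = 34,345 kg, m_f = 34,345 − 23,100 = 11,245 kg; Δv = 271×9.8×ln(3.054) = 2655.8×1.1165 ≈ 2965 m/s.
Stage 3: m₀ = 8,425 kg, m_f = 8,425 − 6,310 = 2,115 kg; Δv = 460×9.8×ln(3.983) = 4508.0×1.3821 ≈ 6231 m/s.
Total Δv = 5406 + 2965 + 6231 = 14602 m/s.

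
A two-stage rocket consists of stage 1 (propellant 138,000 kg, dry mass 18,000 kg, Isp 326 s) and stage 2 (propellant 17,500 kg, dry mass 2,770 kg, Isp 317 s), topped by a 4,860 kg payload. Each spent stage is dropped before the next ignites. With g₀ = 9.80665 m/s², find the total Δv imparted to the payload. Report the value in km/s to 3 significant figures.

Δv ≈ 8.29 km/s

Ignition mass of stage 1 = 138,000+18,000 + 17,500+2,770 + 4,860 = 181,130 kg.
Stage 1: m₀ = 181,130 kg, m_f = 181,130 − 138,000 = 43,130 kg; Δv = 326×9.80665×ln(4.2) = 3197.0×1.4350 ≈ 4588 m/s.
Stage 2: m₀ = 25,130 kg, m_f = 25,130 − 17,500 = 7,630 kg; Δv = 317×9.80665×ln(3.294) = 3108.7×1.1920 ≈ 3706 m/s.
Total Δv = 4588 + 3706 = 8294 m/s.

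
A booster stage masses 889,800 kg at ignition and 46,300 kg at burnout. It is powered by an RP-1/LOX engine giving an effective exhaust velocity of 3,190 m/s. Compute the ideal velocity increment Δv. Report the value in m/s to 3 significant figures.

Δv ≈ 9430 m/s

Using Δv = v_e ln(m₀/m_f): Δv = v_e · ln(m₀/m_f) = 3190.0 × ln(19.22) = 3190.0 × 2.9559 ≈ 9429.2 m/s.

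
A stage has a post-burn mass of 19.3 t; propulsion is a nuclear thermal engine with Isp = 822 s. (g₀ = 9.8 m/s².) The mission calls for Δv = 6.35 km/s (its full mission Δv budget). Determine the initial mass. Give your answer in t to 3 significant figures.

initial mass ≈ 42.5 t

v_e = Isp · g₀ = 822 × 9.8 = 8055.6 m/s.
m₀/m_f = exp(Δv / v_e) = exp(6350 / 8055.6) = exp(0.7883) = 2.1996.
m₀ = m_f × 2.1996 = 19.3 × 2.1996 = 42.4523 t.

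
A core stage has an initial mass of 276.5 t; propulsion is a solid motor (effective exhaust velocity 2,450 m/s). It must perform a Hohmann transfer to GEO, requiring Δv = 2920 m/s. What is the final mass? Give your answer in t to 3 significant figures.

From the ideal rocket equation, m₀/m_f = exp(Δv / v_e) = exp(2920 / 2450.0) = exp(1.1918) = 3.2931.
m_f = m₀ / 3.2931 = 276.5 / 3.2931 = 83.9634 t.

final mass ≈ 84.0 t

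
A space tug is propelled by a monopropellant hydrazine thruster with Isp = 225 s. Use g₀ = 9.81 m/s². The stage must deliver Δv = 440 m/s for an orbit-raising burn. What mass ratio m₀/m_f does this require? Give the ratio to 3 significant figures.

v_e = Isp · g₀ = 225 × 9.81 = 2207.2 m/s.
Using Δv = v_e ln(m₀/m_f): m₀/m_f = exp(Δv / v_e) = exp(440 / 2207.2) = exp(0.1993) = 1.2206.

mass ratio ≈ 1.22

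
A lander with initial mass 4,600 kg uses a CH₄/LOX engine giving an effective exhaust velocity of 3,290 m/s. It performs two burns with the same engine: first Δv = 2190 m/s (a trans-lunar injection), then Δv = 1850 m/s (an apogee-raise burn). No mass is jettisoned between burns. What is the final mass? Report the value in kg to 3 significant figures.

final mass ≈ 1350 kg

After the first burn: m = 4600 × exp(−2190/3290.0) = 4600 × 0.51394 = 2,364.12 kg.
After the second burn: m = 2,364.12 × exp(−1850/3290.0) = 2,364.12 × 0.56989 = 1,347.29 kg.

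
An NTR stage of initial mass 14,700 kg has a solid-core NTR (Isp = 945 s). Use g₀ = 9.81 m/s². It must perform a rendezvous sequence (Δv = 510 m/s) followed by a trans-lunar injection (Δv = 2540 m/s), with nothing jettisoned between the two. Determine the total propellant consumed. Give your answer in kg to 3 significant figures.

v_e = Isp · g₀ = 945 × 9.81 = 9270.5 m/s.
After the first burn: m = 14700 × exp(−510/9270.5) = 14700 × 0.94647 = 13,913.1 kg.
After the second burn: m = 13,913.1 × exp(−2540/9270.5) = 13,913.1 × 0.76034 = 10,578.7 kg.
Total propellant = m₀ − m_final = 14700 − 10,578.7 = 4,121.3 kg.

total propellant consumed ≈ 4120 kg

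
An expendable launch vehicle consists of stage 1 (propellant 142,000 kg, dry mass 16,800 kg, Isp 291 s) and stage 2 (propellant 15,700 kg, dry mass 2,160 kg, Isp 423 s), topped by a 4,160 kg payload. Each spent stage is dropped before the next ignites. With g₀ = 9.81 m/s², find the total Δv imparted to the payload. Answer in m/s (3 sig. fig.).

Ignition mass of stage 1 = 142,000+16,800 + 15,700+2,160 + 4,160 = 180,820 kg.
Stage 1: m₀ = 180,820 kg, m_f = 180,820 − 142,000 = 38,820 kg; Δv = 291×9.81×ln(4.658) = 2854.7×1.5386 ≈ 4392 m/s.
Stage 2: m₀ = 22,020 kg, m_f = 22,020 − 15,700 = 6,320 kg; Δv = 423×9.81×ln(3.484) = 4149.6×1.2482 ≈ 5180 m/s.
Total Δv = 4392 + 5180 = 9572 m/s.

Δv ≈ 9570 m/s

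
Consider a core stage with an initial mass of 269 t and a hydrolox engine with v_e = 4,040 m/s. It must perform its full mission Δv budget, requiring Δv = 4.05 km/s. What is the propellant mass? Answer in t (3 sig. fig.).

Using Δv = v_e ln(m₀/m_f): m₀/m_f = exp(Δv / v_e) = exp(4050 / 4040.0) = exp(1.0025) = 2.7250.
m_f = 269 / 2.7250 = 98.7156 t, so propellant = m₀ − m_f = 269 − 98.7156 = 170.2844 t.

propellant mass ≈ 170 t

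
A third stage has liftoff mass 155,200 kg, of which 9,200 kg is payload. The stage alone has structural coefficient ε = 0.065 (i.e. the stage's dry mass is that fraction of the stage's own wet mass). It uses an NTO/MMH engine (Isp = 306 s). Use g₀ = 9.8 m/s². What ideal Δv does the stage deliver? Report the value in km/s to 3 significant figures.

Stage wet mass = m₀ − payload = 155,200 − 9,200 = 146,000 kg.
Stage dry mass = ε × stage wet mass = 0.065 × 146,000 = 9,490 kg.
Burnout mass m_f = stage dry + payload = 9,490 + 9,200 = 18,690 kg.
v_e = Isp · g₀ = 306 × 9.8 = 2998.8 m/s.
Δv = v_e · ln(155,200/18,690) = 2998.8 × ln(8.304) = 2998.8 × 2.1167 ≈ 6348 m/s.

Δv ≈ 6.35 km/s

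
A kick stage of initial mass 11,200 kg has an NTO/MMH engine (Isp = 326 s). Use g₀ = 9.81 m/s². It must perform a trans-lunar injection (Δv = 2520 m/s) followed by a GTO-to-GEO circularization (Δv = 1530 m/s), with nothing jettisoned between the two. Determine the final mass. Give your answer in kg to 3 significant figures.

final mass ≈ 3160 kg

v_e = Isp · g₀ = 326 × 9.81 = 3198.1 m/s.
After the first burn: m = 11200 × exp(−2520/3198.1) = 11200 × 0.45476 = 5,093.31 kg.
After the second burn: m = 5,093.31 × exp(−1530/3198.1) = 5,093.31 × 0.61976 = 3,156.63 kg.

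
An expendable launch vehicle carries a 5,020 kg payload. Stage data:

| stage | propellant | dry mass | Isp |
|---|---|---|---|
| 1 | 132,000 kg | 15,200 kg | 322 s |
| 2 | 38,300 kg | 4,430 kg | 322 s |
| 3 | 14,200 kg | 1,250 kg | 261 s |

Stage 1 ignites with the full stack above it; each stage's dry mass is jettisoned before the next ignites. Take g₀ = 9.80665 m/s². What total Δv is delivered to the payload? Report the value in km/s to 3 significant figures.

Ignition mass of stage 1 = 132,000+15,200 + 38,300+4,430 + 14,200+1,250 + 5,020 = 210,400 kg.
Stage 1: m₀ = 210,400 kg, m_f = 210,400 − 132,000 = 78,400 kg; Δv = 322×9.80665×ln(2.684) = 3157.7×0.9872 ≈ 3117 m/s.
Stage 2: m₀ = 63,200 kg, m_f = 63,200 − 38,300 = 24,900 kg; Δv = 322×9.80665×ln(2.538) = 3157.7×0.9314 ≈ 2941 m/s.
Stage 3: m₀ = 20,470 kg, m_f = 20,470 − 14,200 = 6,270 kg; Δv = 261×9.80665×ln(3.265) = 2559.5×1.1832 ≈ 3028 m/s.
Total Δv = 3117 + 2941 + 3028 = 9086 m/s.

Δv ≈ 9.09 km/s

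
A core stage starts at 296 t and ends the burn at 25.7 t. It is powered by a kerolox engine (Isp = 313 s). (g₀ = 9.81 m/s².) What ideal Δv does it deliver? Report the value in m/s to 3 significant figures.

Δv ≈ 7500 m/s

v_e = Isp · g₀ = 313 × 9.81 = 3070.5 m/s.
Rocket equation: Δv = v_e · ln(m₀/m_f) = 3070.5 × ln(11.52) = 3070.5 × 2.4439 ≈ 7504.0 m/s.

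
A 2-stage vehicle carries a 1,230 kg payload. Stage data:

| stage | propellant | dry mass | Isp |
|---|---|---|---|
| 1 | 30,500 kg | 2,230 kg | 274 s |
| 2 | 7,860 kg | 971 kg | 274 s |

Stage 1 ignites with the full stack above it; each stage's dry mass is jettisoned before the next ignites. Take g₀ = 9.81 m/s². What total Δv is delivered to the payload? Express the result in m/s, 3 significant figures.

Ignition mass of stage 1 = 30,500+2,230 + 7,860+971 + 1,230 = 42,791 kg.
Stage 1: m₀ = 42,791 kg, m_f = 42,791 − 30,500 = 12,291 kg; Δv = 274×9.81×ln(3.481) = 2687.9×1.2475 ≈ 3353 m/s.
Stage 2: m₀ = 10,061 kg, m_f = 10,061 − 7,860 = 2,201 kg; Δv = 274×9.81×ln(4.571) = 2687.9×1.5198 ≈ 4085 m/s.
Total Δv = 3353 + 4085 = 7438 m/s.

Δv ≈ 7440 m/s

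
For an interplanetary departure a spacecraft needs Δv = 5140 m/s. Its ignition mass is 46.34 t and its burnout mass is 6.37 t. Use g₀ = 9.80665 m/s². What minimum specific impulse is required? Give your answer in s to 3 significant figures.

ln(m₀/m_f) = ln(46340/6370) = ln(7.275) = 1.9844.
Rocket equation: v_e = Δv / ln(m₀/m_f) = 5140 / 1.9844 = 2590.2 m/s.
Isp = v_e / g₀ = 2590.2 / 9.80665 = 264.1 s.

Isp ≈ 264 s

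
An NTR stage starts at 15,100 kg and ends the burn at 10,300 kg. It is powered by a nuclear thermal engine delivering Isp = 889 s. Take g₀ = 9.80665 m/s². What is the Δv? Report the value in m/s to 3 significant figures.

Δv ≈ 3340 m/s

v_e = Isp · g₀ = 889 × 9.80665 = 8718.1 m/s.
Δv = v_e · ln(m₀/m_f) = 8718.1 × ln(1.466) = 8718.1 × 0.3826 ≈ 3335.1 m/s.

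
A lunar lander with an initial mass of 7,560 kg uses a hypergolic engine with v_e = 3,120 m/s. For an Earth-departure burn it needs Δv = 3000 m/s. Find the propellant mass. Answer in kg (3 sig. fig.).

Rocket equation: m₀/m_f = exp(Δv / v_e) = exp(3000 / 3120.0) = exp(0.9615) = 2.6157.
m_f = 7,560 / 2.6157 = 2,890.24 kg, so propellant = m₀ − m_f = 7,560 − 2,890.24 = 4,669.76 kg.

propellant mass ≈ 4670 kg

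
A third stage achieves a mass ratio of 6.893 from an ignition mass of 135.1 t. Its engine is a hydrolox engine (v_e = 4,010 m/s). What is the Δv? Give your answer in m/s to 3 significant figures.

Δv ≈ 7740 m/s

Δv = v_e · ln(6.893) = 4010.0 × 1.9305 ≈ 7741.3 m/s.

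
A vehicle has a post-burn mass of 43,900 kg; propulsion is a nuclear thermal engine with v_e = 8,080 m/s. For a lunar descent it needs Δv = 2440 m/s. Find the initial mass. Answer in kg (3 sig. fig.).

From the ideal rocket equation, m₀/m_f = exp(Δv / v_e) = exp(2440 / 8080.0) = exp(0.3020) = 1.3525.
m₀ = m_f × 1.3525 = 43,900 × 1.3525 = 59,374.8 kg.

initial mass ≈ 59400 kg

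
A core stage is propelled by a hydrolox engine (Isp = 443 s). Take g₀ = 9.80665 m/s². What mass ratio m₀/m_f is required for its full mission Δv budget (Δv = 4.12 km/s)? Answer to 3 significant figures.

mass ratio ≈ 2.58

v_e = Isp · g₀ = 443 × 9.80665 = 4344.3 m/s.
m₀/m_f = exp(Δv / v_e) = exp(4120 / 4344.3) = exp(0.9484) = 2.5815.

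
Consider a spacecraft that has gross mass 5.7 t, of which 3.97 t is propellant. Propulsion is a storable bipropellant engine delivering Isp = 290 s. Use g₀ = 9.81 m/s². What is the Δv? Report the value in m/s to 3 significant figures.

v_e = Isp · g₀ = 290 × 9.81 = 2844.9 m/s.
m_f = m₀ − m_prop = 5.7 − 3.97 = 1.73 t.
From the ideal rocket equation, Δv = v_e · ln(m₀/m_f) = 2844.9 × ln(3.295) = 2844.9 × 1.1923 ≈ 3392.1 m/s.

Δv ≈ 3390 m/s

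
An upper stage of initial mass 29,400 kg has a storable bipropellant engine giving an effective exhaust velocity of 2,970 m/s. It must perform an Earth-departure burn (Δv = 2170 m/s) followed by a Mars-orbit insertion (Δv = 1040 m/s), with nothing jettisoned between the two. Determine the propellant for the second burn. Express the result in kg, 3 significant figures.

propellant for the second burn ≈ 4180 kg

After the first burn: m = 29400 × exp(−2170/2970.0) = 29400 × 0.48160 = 14,159 kg.
After the second burn: m = 14,159 × exp(−1040/2970.0) = 14,159 × 0.70457 = 9,976.01 kg.
Second-burn propellant = 14,159 − 9,976.01 = 4,182.99 kg.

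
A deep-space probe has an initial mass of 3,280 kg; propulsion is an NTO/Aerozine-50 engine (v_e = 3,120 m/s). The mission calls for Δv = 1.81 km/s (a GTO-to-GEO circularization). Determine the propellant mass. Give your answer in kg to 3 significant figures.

propellant mass ≈ 1440 kg

m₀/m_f = exp(Δv / v_e) = exp(1810 / 3120.0) = exp(0.5801) = 1.7863.
m_f = 3,280 / 1.7863 = 1,836.2 kg, so propellant = m₀ − m_f = 3,280 − 1,836.2 = 1,443.8 kg.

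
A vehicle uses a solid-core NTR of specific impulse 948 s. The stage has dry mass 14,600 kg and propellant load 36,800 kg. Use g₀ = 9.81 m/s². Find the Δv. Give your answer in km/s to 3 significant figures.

Δv ≈ 11.7 km/s

v_e = Isp · g₀ = 948 × 9.81 = 9299.9 m/s.
m₀ = m_dry + m_prop = 14,600 + 36,800 = 51,400 kg.
Δv = v_e · ln(m₀/m_f) = 9299.9 × ln(3.521) = 9299.9 × 1.2586 ≈ 11705.0 m/s.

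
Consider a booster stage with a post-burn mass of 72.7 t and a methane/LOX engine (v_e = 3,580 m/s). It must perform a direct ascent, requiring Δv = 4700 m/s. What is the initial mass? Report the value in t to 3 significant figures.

initial mass ≈ 270 t

m₀/m_f = exp(Δv / v_e) = exp(4700 / 3580.0) = exp(1.3128) = 3.7167.
m₀ = m_f × 3.7167 = 72.7 × 3.7167 = 270.204 t.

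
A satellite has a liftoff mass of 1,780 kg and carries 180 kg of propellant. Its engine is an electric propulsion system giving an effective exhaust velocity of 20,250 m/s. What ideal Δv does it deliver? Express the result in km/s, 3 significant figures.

Δv ≈ 2.16 km/s

m_f = m₀ − m_prop = 1,780 − 180 = 1,600 kg.
Δv = v_e · ln(m₀/m_f) = 20250.0 × ln(1.113) = 20250.0 × 0.1066 ≈ 2158.8 m/s.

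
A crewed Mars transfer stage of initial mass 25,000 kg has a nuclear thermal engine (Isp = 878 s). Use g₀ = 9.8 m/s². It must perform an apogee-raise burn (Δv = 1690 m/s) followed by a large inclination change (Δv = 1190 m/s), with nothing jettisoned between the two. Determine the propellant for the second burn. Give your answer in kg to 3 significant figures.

propellant for the second burn ≈ 2650 kg

v_e = Isp · g₀ = 878 × 9.8 = 8604.4 m/s.
After the first burn: m = 25000 × exp(−1690/8604.4) = 25000 × 0.82167 = 20,541.8 kg.
After the second burn: m = 20,541.8 × exp(−1190/8604.4) = 20,541.8 × 0.87084 = 17,888.6 kg.
Second-burn propellant = 20,541.8 − 17,888.6 = 2,653.2 kg.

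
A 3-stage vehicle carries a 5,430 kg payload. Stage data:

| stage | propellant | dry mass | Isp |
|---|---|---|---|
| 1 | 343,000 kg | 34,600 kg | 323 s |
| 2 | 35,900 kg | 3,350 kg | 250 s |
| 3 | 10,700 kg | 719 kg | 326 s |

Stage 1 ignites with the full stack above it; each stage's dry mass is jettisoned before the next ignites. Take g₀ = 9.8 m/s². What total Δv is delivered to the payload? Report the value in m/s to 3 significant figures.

Ignition mass of stage 1 = 343,000+34,600 + 35,900+3,350 + 10,700+719 + 5,430 = 433,699 kg.
Stage 1: m₀ = 433,699 kg, m_f = 433,699 − 343,000 = 90,699 kg; Δv = 323×9.8×ln(4.782) = 3165.4×1.5648 ≈ 4953 m/s.
Stage 2: m₀ = 56,099 kg, m_f = 56,099 − 35,900 = 20,199 kg; Δv = 250×9.8×ln(2.777) = 2450.0×1.0215 ≈ 2503 m/s.
Stage 3: m₀ = 16,849 kg, m_f = 16,849 − 10,700 = 6,149 kg; Δv = 326×9.8×ln(2.74) = 3194.8×1.0080 ≈ 3220 m/s.
Total Δv = 4953 + 2503 + 3220 = 10676 m/s.

Δv ≈ 10700 m/s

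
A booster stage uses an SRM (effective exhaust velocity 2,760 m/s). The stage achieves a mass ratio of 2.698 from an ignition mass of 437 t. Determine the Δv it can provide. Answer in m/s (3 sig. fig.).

Δv = v_e · ln(2.698) = 2760.0 × 0.9925 ≈ 2739.3 m/s.

Δv ≈ 2740 m/s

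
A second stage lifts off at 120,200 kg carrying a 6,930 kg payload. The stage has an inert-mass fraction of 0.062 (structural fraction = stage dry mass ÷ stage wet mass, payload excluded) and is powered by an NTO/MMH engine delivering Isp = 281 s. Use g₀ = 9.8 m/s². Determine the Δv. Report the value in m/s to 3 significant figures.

Δv ≈ 5930 m/s

Stage wet mass = m₀ − payload = 120,200 − 6,930 = 113,270 kg.
Stage dry mass = ε × stage wet mass = 0.062 × 113,270 = 7,022.74 kg.
Burnout mass m_f = stage dry + payload = 7,022.74 + 6,930 = 13,952.74 kg.
v_e = Isp · g₀ = 281 × 9.8 = 2753.8 m/s.
By the Tsiolkovsky rocket equation, Δv = v_e · ln(120,200/13,952.74) = 2753.8 × ln(8.615) = 2753.8 × 2.1535 ≈ 5930 m/s.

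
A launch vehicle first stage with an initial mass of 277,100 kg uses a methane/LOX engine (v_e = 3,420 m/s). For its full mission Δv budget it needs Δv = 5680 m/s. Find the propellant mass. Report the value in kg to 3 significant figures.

propellant mass ≈ 224000 kg

m₀/m_f = exp(Δv / v_e) = exp(5680 / 3420.0) = exp(1.6608) = 5.2636.
m_f = 277,100 / 5.2636 = 52,644.6 kg, so propellant = m₀ − m_f = 277,100 − 52,644.6 = 224,455.4 kg.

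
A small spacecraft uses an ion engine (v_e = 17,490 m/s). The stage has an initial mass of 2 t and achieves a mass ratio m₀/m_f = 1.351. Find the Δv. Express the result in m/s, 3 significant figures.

By the Tsiolkovsky rocket equation, Δv = v_e · ln(1.351) = 17490.0 × 0.3008 ≈ 5261.8 m/s.

Δv ≈ 5260 m/s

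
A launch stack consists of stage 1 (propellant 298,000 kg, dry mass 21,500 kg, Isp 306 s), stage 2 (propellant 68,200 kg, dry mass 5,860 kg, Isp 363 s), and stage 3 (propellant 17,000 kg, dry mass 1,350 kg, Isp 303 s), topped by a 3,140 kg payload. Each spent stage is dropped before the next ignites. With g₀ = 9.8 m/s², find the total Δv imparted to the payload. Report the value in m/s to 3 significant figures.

Δv ≈ 12900 m/s

Ignition mass of stage 1 = 298,000+21,500 + 68,200+5,860 + 17,000+1,350 + 3,140 = 415,050 kg.
Stage 1: m₀ = 415,050 kg, m_f = 415,050 − 298,000 = 117,050 kg; Δv = 306×9.8×ln(3.546) = 2998.8×1.2658 ≈ 3796 m/s.
Stage 2: m₀ = 95,550 kg, m_f = 95,550 − 68,200 = 27,350 kg; Δv = 363×9.8×ln(3.494) = 3557.4×1.2509 ≈ 4450 m/s.
Stage 3: m₀ = 21,490 kg, m_f = 21,490 − 17,000 = 4,490 kg; Δv = 303×9.8×ln(4.786) = 2969.4×1.5657 ≈ 4649 m/s.
Total Δv = 3796 + 4450 + 4649 = 12895 m/s.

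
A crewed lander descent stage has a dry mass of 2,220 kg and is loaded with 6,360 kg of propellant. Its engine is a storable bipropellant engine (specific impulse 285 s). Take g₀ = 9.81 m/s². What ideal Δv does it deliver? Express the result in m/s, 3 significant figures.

Δv ≈ 3780 m/s

v_e = Isp · g₀ = 285 × 9.81 = 2795.9 m/s.
m₀ = m_dry + m_prop = 2,220 + 6,360 = 8,580 kg.
From the ideal rocket equation, Δv = v_e · ln(m₀/m_f) = 2795.9 × ln(3.865) = 2795.9 × 1.3519 ≈ 3779.8 m/s.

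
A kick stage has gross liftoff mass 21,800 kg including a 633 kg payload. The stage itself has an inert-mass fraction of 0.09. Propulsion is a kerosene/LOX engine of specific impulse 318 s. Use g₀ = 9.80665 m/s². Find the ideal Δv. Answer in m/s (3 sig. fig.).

Stage wet mass = m₀ − payload = 21,800 − 633 = 21,167 kg.
Stage dry mass = ε × stage wet mass = 0.09 × 21,167 = 1,905.03 kg.
Burnout mass m_f = stage dry + payload = 1,905.03 + 633 = 2,538.03 kg.
v_e = Isp · g₀ = 318 × 9.80665 = 3118.5 m/s.
From the ideal rocket equation, Δv = v_e · ln(21,800/2,538.03) = 3118.5 × ln(8.589) = 3118.5 × 2.1505 ≈ 6706 m/s.

Δv ≈ 6710 m/s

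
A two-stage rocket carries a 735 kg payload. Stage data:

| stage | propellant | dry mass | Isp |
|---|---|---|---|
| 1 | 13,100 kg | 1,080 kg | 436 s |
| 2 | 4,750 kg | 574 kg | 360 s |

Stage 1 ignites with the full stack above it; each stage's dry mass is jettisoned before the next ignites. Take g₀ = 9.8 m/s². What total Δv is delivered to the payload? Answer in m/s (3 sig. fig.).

Δv ≈ 9860 m/s

Ignition mass of stage 1 = 13,100+1,080 + 4,750+574 + 735 = 20,239 kg.
Stage 1: m₀ = 20,239 kg, m_f = 20,239 − 13,100 = 7,139 kg; Δv = 436×9.8×ln(2.835) = 4272.8×1.0420 ≈ 4452 m/s.
Stage 2: m₀ = 6,059 kg, m_f = 6,059 − 4,750 = 1,309 kg; Δv = 360×9.8×ln(4.629) = 3528.0×1.5323 ≈ 5406 m/s.
Total Δv = 4452 + 5406 = 9858 m/s.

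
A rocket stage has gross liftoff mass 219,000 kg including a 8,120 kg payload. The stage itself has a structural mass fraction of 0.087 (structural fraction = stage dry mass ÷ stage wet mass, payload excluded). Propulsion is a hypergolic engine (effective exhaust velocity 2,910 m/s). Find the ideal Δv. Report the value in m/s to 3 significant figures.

Stage wet mass = m₀ − payload = 219,000 − 8,120 = 210,880 kg.
Stage dry mass = ε × stage wet mass = 0.087 × 210,880 = 18,346.6 kg.
Burnout mass m_f = stage dry + payload = 18,346.6 + 8,120 = 26,466.6 kg.
From the ideal rocket equation, Δv = v_e · ln(219,000/26,466.6) = 2910.0 × ln(8.275) = 2910.0 × 2.1132 ≈ 6149 m/s.

Δv ≈ 6150 m/s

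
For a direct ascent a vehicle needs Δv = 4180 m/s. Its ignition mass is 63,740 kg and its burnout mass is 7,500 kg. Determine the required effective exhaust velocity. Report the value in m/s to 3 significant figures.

v_e ≈ 1950 m/s

ln(m₀/m_f) = ln(63740/7500) = ln(8.499) = 2.1399.
From the ideal rocket equation, v_e = Δv / ln(m₀/m_f) = 4180 / 2.1399 = 1953.4 m/s.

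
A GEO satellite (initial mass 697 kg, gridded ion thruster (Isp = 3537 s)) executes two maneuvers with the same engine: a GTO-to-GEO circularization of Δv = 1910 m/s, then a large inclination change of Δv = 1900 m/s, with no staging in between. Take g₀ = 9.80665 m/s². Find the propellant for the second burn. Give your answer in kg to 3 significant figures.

v_e = Isp · g₀ = 3537 × 9.80665 = 34686.1 m/s.
After the first burn: m = 697 × exp(−1910/34686.1) = 697 × 0.94642 = 659.655 kg.
After the second burn: m = 659.655 × exp(−1900/34686.1) = 659.655 × 0.94670 = 624.495 kg.
Second-burn propellant = 659.655 − 624.495 = 35.16 kg.

propellant for the second burn ≈ 35.2 kg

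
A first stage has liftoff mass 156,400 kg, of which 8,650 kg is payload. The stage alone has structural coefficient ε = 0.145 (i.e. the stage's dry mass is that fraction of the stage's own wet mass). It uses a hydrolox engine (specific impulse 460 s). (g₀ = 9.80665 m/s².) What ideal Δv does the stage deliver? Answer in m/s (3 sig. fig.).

Stage wet mass = m₀ − payload = 156,400 − 8,650 = 147,750 kg.
Stage dry mass = ε × stage wet mass = 0.145 × 147,750 = 21,423.8 kg.
Burnout mass m_f = stage dry + payload = 21,423.8 + 8,650 = 30,073.8 kg.
v_e = Isp · g₀ = 460 × 9.80665 = 4511.1 m/s.
Δv = v_e · ln(156,400/30,073.8) = 4511.1 × ln(5.201) = 4511.1 × 1.6488 ≈ 7438 m/s.

Δv ≈ 7440 m/s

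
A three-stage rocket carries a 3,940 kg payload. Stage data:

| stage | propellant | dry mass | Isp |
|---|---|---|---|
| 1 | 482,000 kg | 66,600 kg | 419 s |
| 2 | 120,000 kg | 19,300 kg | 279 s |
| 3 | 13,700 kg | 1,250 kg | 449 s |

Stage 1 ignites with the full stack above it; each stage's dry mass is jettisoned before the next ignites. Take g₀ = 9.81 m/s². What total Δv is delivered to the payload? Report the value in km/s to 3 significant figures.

Ignition mass of stage 1 = 482,000+66,600 + 120,000+19,300 + 13,700+1,250 + 3,940 = 706,790 kg.
Stage 1: m₀ = 706,790 kg, m_f = 706,790 − 482,000 = 224,790 kg; Δv = 419×9.81×ln(3.144) = 4110.4×1.1456 ≈ 4709 m/s.
Stage 2: m₀ = 158,190 kg, m_f = 158,190 − 120,000 = 38,190 kg; Δv = 279×9.81×ln(4.142) = 2737.0×1.4212 ≈ 3890 m/s.
Stage 3: m₀ = 18,890 kg, m_f = 18,890 − 13,700 = 5,190 kg; Δv = 449×9.81×ln(3.64) = 4404.7×1.2919 ≈ 5690 m/s.
Total Δv = 4709 + 3890 + 5690 = 14289 m/s.

Δv ≈ 14.3 km/s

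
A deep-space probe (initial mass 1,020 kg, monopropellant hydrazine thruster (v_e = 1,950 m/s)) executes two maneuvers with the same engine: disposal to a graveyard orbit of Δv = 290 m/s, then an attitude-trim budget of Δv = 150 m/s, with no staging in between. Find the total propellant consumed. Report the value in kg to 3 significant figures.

total propellant consumed ≈ 206 kg

After the first burn: m = 1020 × exp(−290/1950.0) = 1020 × 0.86181 = 879.046 kg.
After the second burn: m = 879.046 × exp(−150/1950.0) = 879.046 × 0.92596 = 813.961 kg.
Total propellant = m₀ − m_final = 1020 − 813.961 = 206.039 kg.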